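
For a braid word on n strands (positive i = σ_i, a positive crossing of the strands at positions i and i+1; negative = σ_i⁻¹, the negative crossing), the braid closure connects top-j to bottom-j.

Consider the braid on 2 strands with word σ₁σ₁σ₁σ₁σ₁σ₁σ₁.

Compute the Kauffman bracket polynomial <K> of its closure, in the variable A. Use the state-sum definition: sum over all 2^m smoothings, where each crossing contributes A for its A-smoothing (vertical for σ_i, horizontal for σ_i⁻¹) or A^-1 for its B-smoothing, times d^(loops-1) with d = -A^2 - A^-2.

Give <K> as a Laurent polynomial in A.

Braid: s1 s1 s1 s1 s1 s1 s1 on 2 strands, 7 crossings.
Writhe w = (#positive) - (#negative) = 7 - 0 = 7.
Computing the Kauffman bracket via state sum. There are 2^7 = 128 states.
For each crossing: s=0 is the vertical smoothing, s=1 horizontal. Crossing k contributes A^(sign_k * (1 - 2*s_k)); loop factor d = -A^2 - A^-2.
Tabulate the states by total A-exponent and number of loops L (A-exp: L × count):
  A^7: L=2 ×1
  A^5: L=1 ×7
  A^3: L=2 ×21
  A^1: L=3 ×35
  A^-1: L=4 ×35
  A^-3: L=5 ×21
  A^-5: L=6 ×7
  A^-7: L=7 ×1
Each group contributes A^e * Σ count * d^(L-1):
Powers of d = -A^2 - A^-2: d^2 = A^4 + 2 + A^-4; d^3 = -A^6 - 3*A^2 - 3*A^-2 - A^-6; d^4 = A^8 + 4*A^4 + 6 + 4*A^-4 + A^-8; d^5 = -A^10 - 5*A^6 - 10*A^2 - 10*A^-2 - 5*A^-6 - A^-10; d^6 = A^12 + 6*A^8 + 15*A^4 + 20 + 15*A^-4 + 6*A^-8 + A^-12.
  A^7 * (d) = -A^9 - A^5
  A^5 * (7) = 7*A^5
  A^3 * (21*d) = -21*A^5 - 21*A
  A^1 * (35*d^2) = 35*A^5 + 70*A + 35*A^-3
  A^-1 * (35*d^3) = -35*A^5 - 105*A - 105*A^-3 - 35*A^-7
  A^-3 * (21*d^4) = 21*A^5 + 84*A + 126*A^-3 + 84*A^-7 + 21*A^-11
  A^-5 * (7*d^5) = -7*A^5 - 35*A - 70*A^-3 - 70*A^-7 - 35*A^-11 - 7*A^-15
  A^-7 * (d^6) = A^5 + 6*A + 15*A^-3 + 20*A^-7 + 15*A^-11 + 6*A^-15 + A^-19
Summing the groups: <K> = -A^9 - A + A^-3 - A^-7 + A^-11 - A^-15 + A^-19

Answer: -A^9 - A + A^-3 - A^-7 + A^-11 - A^-15 + A^-19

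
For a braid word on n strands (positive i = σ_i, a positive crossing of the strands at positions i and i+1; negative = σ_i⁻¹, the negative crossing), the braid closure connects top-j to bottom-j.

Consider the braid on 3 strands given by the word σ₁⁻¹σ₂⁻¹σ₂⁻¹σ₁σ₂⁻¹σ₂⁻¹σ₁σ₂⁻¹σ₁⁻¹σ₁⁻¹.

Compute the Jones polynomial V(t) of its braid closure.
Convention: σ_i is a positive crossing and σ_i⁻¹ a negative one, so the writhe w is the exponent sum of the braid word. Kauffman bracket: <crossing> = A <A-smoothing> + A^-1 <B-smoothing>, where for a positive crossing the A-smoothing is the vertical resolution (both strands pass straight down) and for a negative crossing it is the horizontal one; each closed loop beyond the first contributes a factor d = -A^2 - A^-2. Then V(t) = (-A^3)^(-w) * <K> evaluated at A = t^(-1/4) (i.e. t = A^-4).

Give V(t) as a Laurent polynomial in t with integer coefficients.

Braid: s1^-1 s2^-1 s2^-1 s1 s2^-1 s2^-1 s1 s2^-1 s1^-1 s1^-1 on 3 strands, 10 crossings.
Writhe w = (#positive) - (#negative) = 2 - 8 = -6.
State-sum expansion of <K>. There are 2^10 = 1024 states.
For each crossing: s=0 is the vertical smoothing, s=1 horizontal. Crossing k contributes A^(sign_k * (1 - 2*s_k)); loop factor d = -A^2 - A^-2.
Tabulate the states by total A-exponent and number of loops L (A-exp: L × count):
  A^10: L=7 ×1
  A^8: L=6 ×10
  A^6: L=5 ×44, L=7 ×1
  A^4: L=4 ×110, L=6 ×10
  A^2: L=3 ×166, L=5 ×44
  A^0: L=2 ×144, L=4 ×106, L=6 ×2
  A^-2: L=1 ×57, L=3 ×140, L=5 ×13
  A^-4: L=2 ×91, L=4 ×28, L=6 ×1
  A^-6: L=1 ×16, L=3 ×26, L=5 ×3
  A^-8: L=2 ×7, L=4 ×3
  A^-10: L=3 ×1
Each group contributes A^e * Σ count * d^(L-1):
Powers of d = -A^2 - A^-2: d^2 = A^4 + 2 + A^-4; d^3 = -A^6 - 3*A^2 - 3*A^-2 - A^-6; d^4 = A^8 + 4*A^4 + 6 + 4*A^-4 + A^-8; d^5 = -A^10 - 5*A^6 - 10*A^2 - 10*A^-2 - 5*A^-6 - A^-10; d^6 = A^12 + 6*A^8 + 15*A^4 + 20 + 15*A^-4 + 6*A^-8 + A^-12.
  A^10 * (d^6) = A^22 + 6*A^18 + 15*A^14 + 20*A^10 + 15*A^6 + 6*A^2 + A^-2
  A^8 * (10*d^5) = -10*A^18 - 50*A^14 - 100*A^10 - 100*A^6 - 50*A^2 - 10*A^-2
  A^6 * (44*d^4 + d^6) = A^18 + 50*A^14 + 191*A^10 + 284*A^6 + 191*A^2 + 50*A^-2 + A^-6
  A^4 * (110*d^3 + 10*d^5) = -10*A^14 - 160*A^10 - 430*A^6 - 430*A^2 - 160*A^-2 - 10*A^-6
  A^2 * (166*d^2 + 44*d^4) = 44*A^10 + 342*A^6 + 596*A^2 + 342*A^-2 + 44*A^-6
  A^0 * (144*d + 106*d^3 + 2*d^5) = -2*A^10 - 116*A^6 - 482*A^2 - 482*A^-2 - 116*A^-6 - 2*A^-10
  A^-2 * (57 + 140*d^2 + 13*d^4) = 13*A^6 + 192*A^2 + 415*A^-2 + 192*A^-6 + 13*A^-10
  A^-4 * (91*d + 28*d^3 + d^5) = -A^6 - 33*A^2 - 185*A^-2 - 185*A^-6 - 33*A^-10 - A^-14
  A^-6 * (16 + 26*d^2 + 3*d^4) = 3*A^2 + 38*A^-2 + 86*A^-6 + 38*A^-10 + 3*A^-14
  A^-8 * (7*d + 3*d^3) = -3*A^-2 - 16*A^-6 - 16*A^-10 - 3*A^-14
  A^-10 * (d^2) = A^-6 + 2*A^-10 + A^-14
Summing the groups: <K> = A^22 - 3*A^18 + 5*A^14 - 7*A^10 + 7*A^6 - 7*A^2 + 6*A^-2 - 3*A^-6 + 2*A^-10
Normalise by the writhe: (-A^3)^(-w) = (-A^3)^(6) = A^18, so f(A) = A^18 * <K> = A^40 - 3*A^36 + 5*A^32 - 7*A^28 + 7*A^24 - 7*A^20 + 6*A^16 - 3*A^12 + 2*A^8.
Substitute A = t^(-1/4), i.e. A^e → t^(-e/4): V(t) = 2*t^-2 - 3*t^-3 + 6*t^-4 - 7*t^-5 + 7*t^-6 - 7*t^-7 + 5*t^-8 - 3*t^-9 + t^-10

Answer: 2*t^-2 - 3*t^-3 + 6*t^-4 - 7*t^-5 + 7*t^-6 - 7*t^-7 + 5*t^-8 - 3*t^-9 + t^-10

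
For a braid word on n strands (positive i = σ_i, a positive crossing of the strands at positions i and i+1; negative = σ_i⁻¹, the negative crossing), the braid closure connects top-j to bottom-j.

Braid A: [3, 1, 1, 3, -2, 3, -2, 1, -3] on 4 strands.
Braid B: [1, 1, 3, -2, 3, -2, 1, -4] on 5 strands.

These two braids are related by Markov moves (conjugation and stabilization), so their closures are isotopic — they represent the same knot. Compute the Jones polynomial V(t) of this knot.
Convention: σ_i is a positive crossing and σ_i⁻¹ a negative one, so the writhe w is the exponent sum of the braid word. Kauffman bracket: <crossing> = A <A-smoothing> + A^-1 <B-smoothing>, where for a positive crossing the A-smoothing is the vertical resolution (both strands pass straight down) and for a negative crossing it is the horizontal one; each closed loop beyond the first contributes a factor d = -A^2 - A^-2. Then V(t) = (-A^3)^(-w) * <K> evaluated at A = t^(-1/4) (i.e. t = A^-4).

Markov-equivalent braids have isotopic closures, hence identical knot invariants. Strip the Markov moves from each word to reach a common short braid β, then compute V(t) once on β.
Braid A: s3 s1 s1 s3 s2^-1 s3 s2^-1 s1 s3^-1 on 4 strands reduces by inverse Markov moves (closure unchanged at each step):
  Deconjugate: the word is γ·β·γ⁻¹ with γ = s3 (prefix) and γ⁻¹ = s3^-1 (suffix); strip both.
Reduced to β = s1 s1 s3 s2^-1 s3 s2^-1 s1 on 4 strands, 7 crossings.
Braid B: s1 s1 s3 s2^-1 s3 s2^-1 s1 s4^-1 on 5 strands reduces by inverse Markov moves (closure unchanged at each step):
  Destabilize: the word has the form β·s4^-1 where s4^-1 occurs only as the final letter (β ∈ B_4); drop it and the last strand → 4 strands.
Reduced to β = s1 s1 s3 s2^-1 s3 s2^-1 s1 on 4 strands, 7 crossings.
Both give the same β = s1 s1 s3 s2^-1 s3 s2^-1 s1 on 4 strands, so one state sum suffices:
Braid: s1 s1 s3 s2^-1 s3 s2^-1 s1 on 4 strands, 7 crossings.
Writhe w = (#positive) - (#negative) = 5 - 2 = 3.
Enumerate smoothing states for the bracket polynomial. There are 2^7 = 128 states.
Smooth each crossing (0=||, 1=⌣⌢); contribution A^(Σ sign_k(1-2s_k)) * d^(L-1).
Tabulate the states by total A-exponent and number of loops L (A-exp: L × count):
  A^7: L=4 ×1
  A^5: L=3 ×7
  A^3: L=2 ×17, L=4 ×4
  A^1: L=1 ×15, L=3 ×19, L=5 ×1
  A^-1: L=2 ×27, L=4 ×8
  A^-3: L=3 ×20, L=5 ×1
  A^-5: L=4 ×7
  A^-7: L=5 ×1
Each group contributes A^e * Σ count * d^(L-1):
Powers of d = -A^2 - A^-2: d^2 = A^4 + 2 + A^-4; d^3 = -A^6 - 3*A^2 - 3*A^-2 - A^-6; d^4 = A^8 + 4*A^4 + 6 + 4*A^-4 + A^-8.
  A^7 * (d^3) = -A^13 - 3*A^9 - 3*A^5 - A
  A^5 * (7*d^2) = 7*A^9 + 14*A^5 + 7*A
  A^3 * (17*d + 4*d^3) = -4*A^9 - 29*A^5 - 29*A - 4*A^-3
  A^1 * (15 + 19*d^2 + d^4) = A^9 + 23*A^5 + 59*A + 23*A^-3 + A^-7
  A^-1 * (27*d + 8*d^3) = -8*A^5 - 51*A - 51*A^-3 - 8*A^-7
  A^-3 * (20*d^2 + d^4) = A^5 + 24*A + 46*A^-3 + 24*A^-7 + A^-11
  A^-5 * (7*d^3) = -7*A - 21*A^-3 - 21*A^-7 - 7*A^-11
  A^-7 * (d^4) = A + 4*A^-3 + 6*A^-7 + 4*A^-11 + A^-15
Summing the groups: <K> = -A^13 + A^9 - 2*A^5 + 3*A - 3*A^-3 + 2*A^-7 - 2*A^-11 + A^-15
Normalise by the writhe: (-A^3)^(-w) = (-A^3)^(-3) = -A^-9, so f(A) = -A^-9 * <K> = A^4 - 1 + 2*A^-4 - 3*A^-8 + 3*A^-12 - 2*A^-16 + 2*A^-20 - A^-24.
Substitute A = t^(-1/4), i.e. A^e → t^(-e/4): V(t) = -t^6 + 2*t^5 - 2*t^4 + 3*t^3 - 3*t^2 + 2*t - 1 + t^-1

Answer: -t^6 + 2*t^5 - 2*t^4 + 3*t^3 - 3*t^2 + 2*t - 1 + t^-1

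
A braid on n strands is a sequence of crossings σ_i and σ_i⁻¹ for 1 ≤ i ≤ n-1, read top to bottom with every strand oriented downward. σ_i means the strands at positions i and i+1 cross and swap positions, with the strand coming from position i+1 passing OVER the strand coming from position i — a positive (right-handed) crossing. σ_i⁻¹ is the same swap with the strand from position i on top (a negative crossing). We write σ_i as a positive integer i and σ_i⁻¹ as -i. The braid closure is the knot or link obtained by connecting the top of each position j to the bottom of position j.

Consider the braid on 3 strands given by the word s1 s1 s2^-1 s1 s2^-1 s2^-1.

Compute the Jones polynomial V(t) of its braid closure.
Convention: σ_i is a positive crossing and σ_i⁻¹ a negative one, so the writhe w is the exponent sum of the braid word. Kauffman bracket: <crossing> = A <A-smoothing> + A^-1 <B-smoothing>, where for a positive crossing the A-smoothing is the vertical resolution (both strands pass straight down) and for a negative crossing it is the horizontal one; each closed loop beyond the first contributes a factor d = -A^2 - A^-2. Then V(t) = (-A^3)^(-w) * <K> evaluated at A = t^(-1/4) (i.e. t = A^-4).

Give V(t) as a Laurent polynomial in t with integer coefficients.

-t^3 + 2*t^2 - 2*t + 3 - 2*t^-1 + 2*t^-2 - t^-3

Derivation:
Braid: s1 s1 s2^-1 s1 s2^-1 s2^-1 on 3 strands, 6 crossings.
Writhe w = (#positive) - (#negative) = 3 - 3 = 0.
State-sum expansion of <K>. There are 2^6 = 64 states.
For each crossing: s=0 is the vertical smoothing, s=1 horizontal. Crossing k contributes A^(sign_k * (1 - 2*s_k)); loop factor d = -A^2 - A^-2.
Tabulate the states by total A-exponent and number of loops L (A-exp: L × count):
  A^6: L=4 ×1
  A^4: L=3 ×6
  A^2: L=2 ×14, L=4 ×1
  A^0: L=1 ×13, L=3 ×7
  A^-2: L=2 ×14, L=4 ×1
  A^-4: L=3 ×6
  A^-6: L=4 ×1
Each group contributes A^e * Σ count * d^(L-1):
Powers of d = -A^2 - A^-2: d^2 = A^4 + 2 + A^-4; d^3 = -A^6 - 3*A^2 - 3*A^-2 - A^-6.
  A^6 * (d^3) = -A^12 - 3*A^8 - 3*A^4 - 1
  A^4 * (6*d^2) = 6*A^8 + 12*A^4 + 6
  A^2 * (14*d + d^3) = -A^8 - 17*A^4 - 17 - A^-4
  A^0 * (13 + 7*d^2) = 7*A^4 + 27 + 7*A^-4
  A^-2 * (14*d + d^3) = -A^4 - 17 - 17*A^-4 - A^-8
  A^-4 * (6*d^2) = 6 + 12*A^-4 + 6*A^-8
  A^-6 * (d^3) = -1 - 3*A^-4 - 3*A^-8 - A^-12
Summing the groups: <K> = -A^12 + 2*A^8 - 2*A^4 + 3 - 2*A^-4 + 2*A^-8 - A^-12
Normalise by the writhe: (-A^3)^(-w) = (-A^3)^(0) = 1, so f(A) = 1 * <K> = -A^12 + 2*A^8 - 2*A^4 + 3 - 2*A^-4 + 2*A^-8 - A^-12.
Substitute A = t^(-1/4), i.e. A^e → t^(-e/4): V(t) = -t^3 + 2*t^2 - 2*t + 3 - 2*t^-1 + 2*t^-2 - t^-3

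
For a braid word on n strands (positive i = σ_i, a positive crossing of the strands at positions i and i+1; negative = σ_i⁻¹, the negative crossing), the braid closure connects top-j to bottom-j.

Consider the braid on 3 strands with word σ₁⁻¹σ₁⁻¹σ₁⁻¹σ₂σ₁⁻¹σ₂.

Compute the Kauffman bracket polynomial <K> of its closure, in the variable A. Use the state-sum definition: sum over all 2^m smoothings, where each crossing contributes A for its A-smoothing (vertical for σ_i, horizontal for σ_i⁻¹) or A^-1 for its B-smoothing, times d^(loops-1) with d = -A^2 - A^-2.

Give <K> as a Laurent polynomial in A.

A^14 - 2*A^10 + 2*A^6 - 2*A^2 + 2*A^-2 - A^-6 + A^-10

Derivation:
Braid: s1^-1 s1^-1 s1^-1 s2 s1^-1 s2 on 3 strands, 6 crossings.
Writhe w = (#positive) - (#negative) = 2 - 4 = -2.
Enumerate smoothing states for the bracket polynomial. There are 2^6 = 64 states.
For each crossing: s=0 is the vertical smoothing, s=1 horizontal. Crossing k contributes A^(sign_k * (1 - 2*s_k)); loop factor d = -A^2 - A^-2.
Tabulate the states by total A-exponent and number of loops L (A-exp: L × count):
  A^6: L=5 ×1
  A^4: L=4 ×6
  A^2: L=3 ×15
  A^0: L=2 ×19, L=4 ×1
  A^-2: L=1 ×11, L=3 ×4
  A^-4: L=2 ×6
  A^-6: L=3 ×1
Each group contributes A^e * Σ count * d^(L-1):
Powers of d = -A^2 - A^-2: d^2 = A^4 + 2 + A^-4; d^3 = -A^6 - 3*A^2 - 3*A^-2 - A^-6; d^4 = A^8 + 4*A^4 + 6 + 4*A^-4 + A^-8.
  A^6 * (d^4) = A^14 + 4*A^10 + 6*A^6 + 4*A^2 + A^-2
  A^4 * (6*d^3) = -6*A^10 - 18*A^6 - 18*A^2 - 6*A^-2
  A^2 * (15*d^2) = 15*A^6 + 30*A^2 + 15*A^-2
  A^0 * (19*d + d^3) = -A^6 - 22*A^2 - 22*A^-2 - A^-6
  A^-2 * (11 + 4*d^2) = 4*A^2 + 19*A^-2 + 4*A^-6
  A^-4 * (6*d) = -6*A^-2 - 6*A^-6
  A^-6 * (d^2) = A^-2 + 2*A^-6 + A^-10
Summing the groups: <K> = A^14 - 2*A^10 + 2*A^6 - 2*A^2 + 2*A^-2 - A^-6 + A^-10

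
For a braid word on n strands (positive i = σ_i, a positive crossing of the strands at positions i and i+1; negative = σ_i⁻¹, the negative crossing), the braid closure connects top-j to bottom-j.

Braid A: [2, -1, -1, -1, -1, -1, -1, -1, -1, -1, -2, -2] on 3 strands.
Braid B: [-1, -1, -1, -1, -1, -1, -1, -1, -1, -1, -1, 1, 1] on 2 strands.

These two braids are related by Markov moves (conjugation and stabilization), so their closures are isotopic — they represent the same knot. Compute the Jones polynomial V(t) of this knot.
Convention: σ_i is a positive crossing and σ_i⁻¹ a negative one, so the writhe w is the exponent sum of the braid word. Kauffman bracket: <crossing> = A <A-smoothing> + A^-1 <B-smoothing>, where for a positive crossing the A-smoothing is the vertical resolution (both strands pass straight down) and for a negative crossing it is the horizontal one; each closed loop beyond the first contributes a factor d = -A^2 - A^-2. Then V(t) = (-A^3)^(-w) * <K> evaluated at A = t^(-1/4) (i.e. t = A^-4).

t^-4 + t^-6 - t^-7 + t^-8 - t^-9 + t^-10 - t^-11 + t^-12 - t^-13

Derivation:
Markov-equivalent braids have isotopic closures, hence identical knot invariants. Strip the Markov moves from each word to reach a common short braid β, then compute V(t) once on β.
Braid A: s2 s1^-1 s1^-1 s1^-1 s1^-1 s1^-1 s1^-1 s1^-1 s1^-1 s1^-1 s2^-1 s2^-1 on 3 strands reduces by inverse Markov moves (closure unchanged at each step):
  Deconjugate: the word is γ·β·γ⁻¹ with γ = s2 (prefix) and γ⁻¹ = s2^-1 (suffix); strip both.
  Destabilize: the word has the form β·s2^-1 where s2^-1 occurs only as the final letter (β ∈ B_2); drop it and the last strand → 2 strands.
Reduced to β = s1^-1 s1^-1 s1^-1 s1^-1 s1^-1 s1^-1 s1^-1 s1^-1 s1^-1 on 2 strands, 9 crossings.
Braid B: s1^-1 s1^-1 s1^-1 s1^-1 s1^-1 s1^-1 s1^-1 s1^-1 s1^-1 s1^-1 s1^-1 s1 s1 on 2 strands reduces by inverse Markov moves (closure unchanged at each step):
  Deconjugate: the word is γ·β·γ⁻¹ with γ = s1^-1 s1^-1 (prefix) and γ⁻¹ = s1 s1 (suffix); strip both.
Reduced to β = s1^-1 s1^-1 s1^-1 s1^-1 s1^-1 s1^-1 s1^-1 s1^-1 s1^-1 on 2 strands, 9 crossings.
Both give the same β = s1^-1 s1^-1 s1^-1 s1^-1 s1^-1 s1^-1 s1^-1 s1^-1 s1^-1 on 2 strands, so one state sum suffices:
Braid: s1^-1 s1^-1 s1^-1 s1^-1 s1^-1 s1^-1 s1^-1 s1^-1 s1^-1 on 2 strands, 9 crossings.
Writhe w = (#positive) - (#negative) = 0 - 9 = -9.
Enumerate smoothing states for the bracket polynomial. There are 2^9 = 512 states.
For each crossing: s=0 is the vertical smoothing, s=1 horizontal. Crossing k contributes A^(sign_k * (1 - 2*s_k)); loop factor d = -A^2 - A^-2.
Tabulate the states by total A-exponent and number of loops L (A-exp: L × count):
  A^9: L=9 ×1
  A^7: L=8 ×9
  A^5: L=7 ×36
  A^3: L=6 ×84
  A^1: L=5 ×126
  A^-1: L=4 ×126
  A^-3: L=3 ×84
  A^-5: L=2 ×36
  A^-7: L=1 ×9
  A^-9: L=2 ×1
Each group contributes A^e * Σ count * d^(L-1):
Powers of d = -A^2 - A^-2: d^2 = A^4 + 2 + A^-4; d^3 = -A^6 - 3*A^2 - 3*A^-2 - A^-6; d^4 = A^8 + 4*A^4 + 6 + 4*A^-4 + A^-8; d^5 = -A^10 - 5*A^6 - 10*A^2 - 10*A^-2 - 5*A^-6 - A^-10; d^6 = A^12 + 6*A^8 + 15*A^4 + 20 + 15*A^-4 + 6*A^-8 + A^-12; d^7 = -A^14 - 7*A^10 - 21*A^6 - 35*A^2 - 35*A^-2 - 21*A^-6 - 7*A^-10 - A^-14; d^8 = A^16 + 8*A^12 + 28*A^8 + 56*A^4 + 70 + 56*A^-4 + 28*A^-8 + 8*A^-12 + A^-16.
  A^9 * (d^8) = A^25 + 8*A^21 + 28*A^17 + 56*A^13 + 70*A^9 + 56*A^5 + 28*A + 8*A^-3 + A^-7
  A^7 * (9*d^7) = -9*A^21 - 63*A^17 - 189*A^13 - 315*A^9 - 315*A^5 - 189*A - 63*A^-3 - 9*A^-7
  A^5 * (36*d^6) = 36*A^17 + 216*A^13 + 540*A^9 + 720*A^5 + 540*A + 216*A^-3 + 36*A^-7
  A^3 * (84*d^5) = -84*A^13 - 420*A^9 - 840*A^5 - 840*A - 420*A^-3 - 84*A^-7
  A^1 * (126*d^4) = 126*A^9 + 504*A^5 + 756*A + 504*A^-3 + 126*A^-7
  A^-1 * (126*d^3) = -126*A^5 - 378*A - 378*A^-3 - 126*A^-7
  A^-3 * (84*d^2) = 84*A + 168*A^-3 + 84*A^-7
  A^-5 * (36*d) = -36*A^-3 - 36*A^-7
  A^-7 * (9) = 9*A^-7
  A^-9 * (d) = -A^-7 - A^-11
Summing the groups: <K> = A^25 - A^21 + A^17 - A^13 + A^9 - A^5 + A - A^-3 - A^-11
Normalise by the writhe: (-A^3)^(-w) = (-A^3)^(9) = -A^27, so f(A) = -A^27 * <K> = -A^52 + A^48 - A^44 + A^40 - A^36 + A^32 - A^28 + A^24 + A^16.
Substitute A = t^(-1/4), i.e. A^e → t^(-e/4): V(t) = t^-4 + t^-6 - t^-7 + t^-8 - t^-9 + t^-10 - t^-11 + t^-12 - t^-13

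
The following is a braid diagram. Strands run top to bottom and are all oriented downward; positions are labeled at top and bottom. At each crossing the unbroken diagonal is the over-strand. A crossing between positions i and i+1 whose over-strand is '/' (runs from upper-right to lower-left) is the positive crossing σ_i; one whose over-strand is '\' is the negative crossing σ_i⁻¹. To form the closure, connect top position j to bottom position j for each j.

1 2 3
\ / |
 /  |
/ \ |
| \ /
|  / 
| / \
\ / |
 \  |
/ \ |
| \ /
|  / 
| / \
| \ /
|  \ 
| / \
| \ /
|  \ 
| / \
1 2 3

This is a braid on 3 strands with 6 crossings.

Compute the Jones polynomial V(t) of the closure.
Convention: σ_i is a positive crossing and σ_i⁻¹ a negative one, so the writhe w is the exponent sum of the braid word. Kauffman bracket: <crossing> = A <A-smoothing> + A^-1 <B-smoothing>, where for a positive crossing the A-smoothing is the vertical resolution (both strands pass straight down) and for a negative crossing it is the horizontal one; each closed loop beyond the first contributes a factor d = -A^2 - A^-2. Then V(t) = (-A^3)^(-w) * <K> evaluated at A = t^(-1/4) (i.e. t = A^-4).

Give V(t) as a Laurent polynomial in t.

1

Derivation:
Reading the diagram top to bottom ('/'-over between positions i,i+1 = s_i, '\'-over = s_i^-1): braid word = s1 s2 s1^-1 s2 s2^-1 s2^-1.
First cancel adjacent σ_i σ_i⁻¹ pairs (Reidemeister II — same braid, same closure): s1 s2 s1^-1 s2 s2^-1 s2^-1 → s1 s2 s1^-1 s2^-1.
Braid: s1 s2 s1^-1 s2^-1 on 3 strands, 4 crossings.
Writhe w = (#positive) - (#negative) = 2 - 2 = 0.
Computing the Kauffman bracket via state sum. There are 2^4 = 16 states.
Each crossing splits two ways (0=vertical, 1=horizontal). The state's weight is A^(#A-smoothings - #B-smoothings) * d^(loops - 1).
  state 0000: A-exp=+0, loops=3, term = A^0 * d^2
  state 0001: A-exp=+2, loops=2, term = A^2 * d^1
  state 0010: A-exp=+2, loops=2, term = A^2 * d^1
  state 0011: A-exp=+4, loops=1, term = A^4 * d^0
  state 0100: A-exp=-2, loops=2, term = A^-2 * d^1
  state 0101: A-exp=+0, loops=3, term = A^0 * d^2
  state 0110: A-exp=+0, loops=1, term = A^0 * d^0
  state 0111: A-exp=+2, loops=2, term = A^2 * d^1
  state 1000: A-exp=-2, loops=2, term = A^-2 * d^1
  state 1001: A-exp=+0, loops=1, term = A^0 * d^0
  state 1010: A-exp=+0, loops=3, term = A^0 * d^2
  state 1011: A-exp=+2, loops=2, term = A^2 * d^1
  state 1100: A-exp=-4, loops=1, term = A^-4 * d^0
  state 1101: A-exp=-2, loops=2, term = A^-2 * d^1
  state 1110: A-exp=-2, loops=2, term = A^-2 * d^1
  state 1111: A-exp=+0, loops=1, term = A^0 * d^0
Collect the terms by A-exponent (count of states per loop number):
Powers of d = -A^2 - A^-2: d^2 = A^4 + 2 + A^-4.
  A^4 * (1) = A^4
  A^2 * (4*d) = -4*A^4 - 4
  A^0 * (3 + 3*d^2) = 3*A^4 + 9 + 3*A^-4
  A^-2 * (4*d) = -4 - 4*A^-4
  A^-4 * (1) = A^-4
Summing the groups: <K> = 1
Normalise by the writhe: (-A^3)^(-w) = (-A^3)^(0) = 1, so f(A) = 1 * <K> = 1.
Substitute A = t^(-1/4), i.e. A^e → t^(-e/4): V(t) = 1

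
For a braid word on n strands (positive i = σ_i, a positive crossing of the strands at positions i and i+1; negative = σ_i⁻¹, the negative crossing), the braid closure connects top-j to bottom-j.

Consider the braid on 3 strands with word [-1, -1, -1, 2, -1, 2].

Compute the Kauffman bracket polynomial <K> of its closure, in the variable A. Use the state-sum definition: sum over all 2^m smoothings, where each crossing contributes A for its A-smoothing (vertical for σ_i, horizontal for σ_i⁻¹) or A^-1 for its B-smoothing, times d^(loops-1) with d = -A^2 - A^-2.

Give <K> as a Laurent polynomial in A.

A^14 - 2*A^10 + 2*A^6 - 2*A^2 + 2*A^-2 - A^-6 + A^-10

Derivation:
Braid: s1^-1 s1^-1 s1^-1 s2 s1^-1 s2 on 3 strands, 6 crossings.
Writhe w = (#positive) - (#negative) = 2 - 4 = -2.
Enumerate smoothing states for the bracket polynomial. There are 2^6 = 64 states.
For each crossing: s=0 is the vertical smoothing, s=1 horizontal. Crossing k contributes A^(sign_k * (1 - 2*s_k)); loop factor d = -A^2 - A^-2.
Tabulate the states by total A-exponent and number of loops L (A-exp: L × count):
  A^6: L=5 ×1
  A^4: L=4 ×6
  A^2: L=3 ×15
  A^0: L=2 ×19, L=4 ×1
  A^-2: L=1 ×11, L=3 ×4
  A^-4: L=2 ×6
  A^-6: L=3 ×1
Each group contributes A^e * Σ count * d^(L-1):
Powers of d = -A^2 - A^-2: d^2 = A^4 + 2 + A^-4; d^3 = -A^6 - 3*A^2 - 3*A^-2 - A^-6; d^4 = A^8 + 4*A^4 + 6 + 4*A^-4 + A^-8.
  A^6 * (d^4) = A^14 + 4*A^10 + 6*A^6 + 4*A^2 + A^-2
  A^4 * (6*d^3) = -6*A^10 - 18*A^6 - 18*A^2 - 6*A^-2
  A^2 * (15*d^2) = 15*A^6 + 30*A^2 + 15*A^-2
  A^0 * (19*d + d^3) = -A^6 - 22*A^2 - 22*A^-2 - A^-6
  A^-2 * (11 + 4*d^2) = 4*A^2 + 19*A^-2 + 4*A^-6
  A^-4 * (6*d) = -6*A^-2 - 6*A^-6
  A^-6 * (d^2) = A^-2 + 2*A^-6 + A^-10
Summing the groups: <K> = A^14 - 2*A^10 + 2*A^6 - 2*A^2 + 2*A^-2 - A^-6 + A^-10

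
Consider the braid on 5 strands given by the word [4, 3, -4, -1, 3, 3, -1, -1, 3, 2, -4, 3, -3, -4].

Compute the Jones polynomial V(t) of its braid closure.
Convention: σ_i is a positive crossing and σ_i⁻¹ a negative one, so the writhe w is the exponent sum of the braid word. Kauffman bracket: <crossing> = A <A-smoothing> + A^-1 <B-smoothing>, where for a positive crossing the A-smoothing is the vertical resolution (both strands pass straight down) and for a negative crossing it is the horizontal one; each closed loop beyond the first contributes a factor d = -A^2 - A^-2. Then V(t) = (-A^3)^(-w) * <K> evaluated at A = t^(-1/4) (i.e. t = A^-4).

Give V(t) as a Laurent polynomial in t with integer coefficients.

t^4 - 2*t^3 + 3*t^2 - 5*t + 6 - 5*t^-1 + 5*t^-2 - 3*t^-3 + 2*t^-4 - t^-5

Derivation:
The presented braid s4 s3 s4^-1 s1^-1 s3 s3 s1^-1 s1^-1 s3 s2 s4^-1 s3 s3^-1 s4^-1 on 5 strands reduces by inverse Markov moves (closure unchanged at each step):
  Deconjugate: the word is γ·β·γ⁻¹ with γ = s4 s3 (prefix) and γ⁻¹ = s3^-1 s4^-1 (suffix); strip both.
Reduced to β = s4^-1 s1^-1 s3 s3 s1^-1 s1^-1 s3 s2 s4^-1 s3 on 5 strands, 10 crossings.
Compute on β:
Braid: s4^-1 s1^-1 s3 s3 s1^-1 s1^-1 s3 s2 s4^-1 s3 on 5 strands, 10 crossings.
Writhe w = (#positive) - (#negative) = 5 - 5 = 0.
Computing the Kauffman bracket via state sum. There are 2^10 = 1024 states.
Each crossing splits two ways (0=vertical, 1=horizontal). The state's weight is A^(#A-smoothings - #B-smoothings) * d^(loops - 1).
Tabulate the states by total A-exponent and number of loops L (A-exp: L × count):
  A^10: L=6 ×1
  A^8: L=5 ×10
  A^6: L=4 ×41, L=6 ×4
  A^4: L=3 ×83, L=5 ×36, L=7 ×1
  A^2: L=2 ×84, L=4 ×107, L=6 ×19
  A^0: L=1 ×33, L=3 ×143, L=5 ×70, L=7 ×6
  A^-2: L=2 ×68, L=4 ×116, L=6 ×25, L=8 ×1
  A^-4: L=3 ×64, L=5 ×52, L=7 ×4
  A^-6: L=4 ×33, L=6 ×12
  A^-8: L=5 ×9, L=7 ×1
  A^-10: L=6 ×1
Each group contributes A^e * Σ count * d^(L-1):
Powers of d = -A^2 - A^-2: d^2 = A^4 + 2 + A^-4; d^3 = -A^6 - 3*A^2 - 3*A^-2 - A^-6; d^4 = A^8 + 4*A^4 + 6 + 4*A^-4 + A^-8; d^5 = -A^10 - 5*A^6 - 10*A^2 - 10*A^-2 - 5*A^-6 - A^-10; d^6 = A^12 + 6*A^8 + 15*A^4 + 20 + 15*A^-4 + 6*A^-8 + A^-12; d^7 = -A^14 - 7*A^10 - 21*A^6 - 35*A^2 - 35*A^-2 - 21*A^-6 - 7*A^-10 - A^-14.
  A^10 * (d^5) = -A^20 - 5*A^16 - 10*A^12 - 10*A^8 - 5*A^4 - 1
  A^8 * (10*d^4) = 10*A^16 + 40*A^12 + 60*A^8 + 40*A^4 + 10
  A^6 * (41*d^3 + 4*d^5) = -4*A^16 - 61*A^12 - 163*A^8 - 163*A^4 - 61 - 4*A^-4
  A^4 * (83*d^2 + 36*d^4 + d^6) = A^16 + 42*A^12 + 242*A^8 + 402*A^4 + 242 + 42*A^-4 + A^-8
  A^2 * (84*d + 107*d^3 + 19*d^5) = -19*A^12 - 202*A^8 - 595*A^4 - 595 - 202*A^-4 - 19*A^-8
  A^0 * (33 + 143*d^2 + 70*d^4 + 6*d^6) = 6*A^12 + 106*A^8 + 513*A^4 + 859 + 513*A^-4 + 106*A^-8 + 6*A^-12
  A^-2 * (68*d + 116*d^3 + 25*d^5 + d^7) = -A^12 - 32*A^8 - 262*A^4 - 701 - 701*A^-4 - 262*A^-8 - 32*A^-12 - A^-16
  A^-4 * (64*d^2 + 52*d^4 + 4*d^6) = 4*A^8 + 76*A^4 + 332 + 520*A^-4 + 332*A^-8 + 76*A^-12 + 4*A^-16
  A^-6 * (33*d^3 + 12*d^5) = -12*A^4 - 93 - 219*A^-4 - 219*A^-8 - 93*A^-12 - 12*A^-16
  A^-8 * (9*d^4 + d^6) = A^4 + 15 + 51*A^-4 + 74*A^-8 + 51*A^-12 + 15*A^-16 + A^-20
  A^-10 * (d^5) = -1 - 5*A^-4 - 10*A^-8 - 10*A^-12 - 5*A^-16 - A^-20
Summing the groups: <K> = -A^20 + 2*A^16 - 3*A^12 + 5*A^8 - 5*A^4 + 6 - 5*A^-4 + 3*A^-8 - 2*A^-12 + A^-16
Normalise by the writhe: (-A^3)^(-w) = (-A^3)^(0) = 1, so f(A) = 1 * <K> = -A^20 + 2*A^16 - 3*A^12 + 5*A^8 - 5*A^4 + 6 - 5*A^-4 + 3*A^-8 - 2*A^-12 + A^-16.
Substitute A = t^(-1/4), i.e. A^e → t^(-e/4): V(t) = t^4 - 2*t^3 + 3*t^2 - 5*t + 6 - 5*t^-1 + 5*t^-2 - 3*t^-3 + 2*t^-4 - t^-5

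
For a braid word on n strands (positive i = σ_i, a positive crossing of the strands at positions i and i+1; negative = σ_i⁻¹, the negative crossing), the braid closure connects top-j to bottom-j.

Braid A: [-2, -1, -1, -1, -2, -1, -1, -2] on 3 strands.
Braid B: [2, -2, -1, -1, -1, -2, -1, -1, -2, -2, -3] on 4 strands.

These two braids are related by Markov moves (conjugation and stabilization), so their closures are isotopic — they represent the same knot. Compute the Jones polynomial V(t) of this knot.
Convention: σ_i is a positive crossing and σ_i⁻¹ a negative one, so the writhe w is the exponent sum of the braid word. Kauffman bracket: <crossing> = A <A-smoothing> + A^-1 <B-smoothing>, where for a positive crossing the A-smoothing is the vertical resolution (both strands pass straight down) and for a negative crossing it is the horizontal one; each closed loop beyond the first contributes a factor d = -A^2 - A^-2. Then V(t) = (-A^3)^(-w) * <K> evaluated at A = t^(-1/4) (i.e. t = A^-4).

t^-3 + t^-5 - t^-8

Derivation:
Markov-equivalent braids have isotopic closures, hence identical knot invariants. Strip the Markov moves from each word to reach a common short braid β, then compute V(t) once on β.
Braid A: s2^-1 s1^-1 s1^-1 s1^-1 s2^-1 s1^-1 s1^-1 s2^-1 on 3 strands has no conjugating prefix/suffix or stabilization to strip; take β = s2^-1 s1^-1 s1^-1 s1^-1 s2^-1 s1^-1 s1^-1 s2^-1.
Braid B: s2 s2^-1 s1^-1 s1^-1 s1^-1 s2^-1 s1^-1 s1^-1 s2^-1 s2^-1 s3^-1 on 4 strands reduces by inverse Markov moves (closure unchanged at each step):
  Destabilize: the word has the form β·s3^-1 where s3^-1 occurs only as the final letter (β ∈ B_3); drop it and the last strand → 3 strands.
  Deconjugate: the word is γ·β·γ⁻¹ with γ = s2 (prefix) and γ⁻¹ = s2^-1 (suffix); strip both.
Reduced to β = s2^-1 s1^-1 s1^-1 s1^-1 s2^-1 s1^-1 s1^-1 s2^-1 on 3 strands, 8 crossings.
Both give the same β = s2^-1 s1^-1 s1^-1 s1^-1 s2^-1 s1^-1 s1^-1 s2^-1 on 3 strands, so one state sum suffices:
Braid: s2^-1 s1^-1 s1^-1 s1^-1 s2^-1 s1^-1 s1^-1 s2^-1 on 3 strands, 8 crossings.
Writhe w = (#positive) - (#negative) = 0 - 8 = -8.
Computing the Kauffman bracket via state sum. There are 2^8 = 256 states.
Each crossing splits two ways (0=vertical, 1=horizontal). The state's weight is A^(#A-smoothings - #B-smoothings) * d^(loops - 1).
Tabulate the states by total A-exponent and number of loops L (A-exp: L × count):
  A^8: L=5 ×1
  A^6: L=4 ×7, L=6 ×1
  A^4: L=3 ×19, L=5 ×9
  A^2: L=2 ×24, L=4 ×31, L=6 ×1
  A^0: L=1 ×12, L=3 ×53, L=5 ×5
  A^-2: L=2 ×45, L=4 ×11
  A^-4: L=1 ×15, L=3 ×13
  A^-6: L=2 ×8
  A^-8: L=3 ×1
Each group contributes A^e * Σ count * d^(L-1):
Powers of d = -A^2 - A^-2: d^2 = A^4 + 2 + A^-4; d^3 = -A^6 - 3*A^2 - 3*A^-2 - A^-6; d^4 = A^8 + 4*A^4 + 6 + 4*A^-4 + A^-8; d^5 = -A^10 - 5*A^6 - 10*A^2 - 10*A^-2 - 5*A^-6 - A^-10.
  A^8 * (d^4) = A^16 + 4*A^12 + 6*A^8 + 4*A^4 + 1
  A^6 * (7*d^3 + d^5) = -A^16 - 12*A^12 - 31*A^8 - 31*A^4 - 12 - A^-4
  A^4 * (19*d^2 + 9*d^4) = 9*A^12 + 55*A^8 + 92*A^4 + 55 + 9*A^-4
  A^2 * (24*d + 31*d^3 + d^5) = -A^12 - 36*A^8 - 127*A^4 - 127 - 36*A^-4 - A^-8
  A^0 * (12 + 53*d^2 + 5*d^4) = 5*A^8 + 73*A^4 + 148 + 73*A^-4 + 5*A^-8
  A^-2 * (45*d + 11*d^3) = -11*A^4 - 78 - 78*A^-4 - 11*A^-8
  A^-4 * (15 + 13*d^2) = 13 + 41*A^-4 + 13*A^-8
  A^-6 * (8*d) = -8*A^-4 - 8*A^-8
  A^-8 * (d^2) = A^-4 + 2*A^-8 + A^-12
Summing the groups: <K> = -A^8 + A^-4 + A^-12
Normalise by the writhe: (-A^3)^(-w) = (-A^3)^(8) = A^24, so f(A) = A^24 * <K> = -A^32 + A^20 + A^12.
Substitute A = t^(-1/4), i.e. A^e → t^(-e/4): V(t) = t^-3 + t^-5 - t^-8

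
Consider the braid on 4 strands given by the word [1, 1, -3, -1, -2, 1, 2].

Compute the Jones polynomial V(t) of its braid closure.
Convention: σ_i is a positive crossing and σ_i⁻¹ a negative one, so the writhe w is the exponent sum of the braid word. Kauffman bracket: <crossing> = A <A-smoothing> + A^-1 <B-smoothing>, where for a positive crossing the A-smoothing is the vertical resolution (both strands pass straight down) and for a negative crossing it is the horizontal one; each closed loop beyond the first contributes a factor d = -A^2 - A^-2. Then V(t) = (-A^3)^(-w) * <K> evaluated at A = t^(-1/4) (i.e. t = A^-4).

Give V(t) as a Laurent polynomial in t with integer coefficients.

Braid: s1 s1 s3^-1 s1^-1 s2^-1 s1 s2 on 4 strands, 7 crossings.
Writhe w = (#positive) - (#negative) = 4 - 3 = 1.
Computing the Kauffman bracket via state sum. There are 2^7 = 128 states.
Each crossing splits two ways (0=vertical, 1=horizontal). The state's weight is A^(#A-smoothings - #B-smoothings) * d^(loops - 1).
Tabulate the states by total A-exponent and number of loops L (A-exp: L × count):
  A^7: L=1 ×1
  A^5: L=2 ×7
  A^3: L=1 ×5, L=3 ×16
  A^1: L=2 ×20, L=4 ×15
  A^-1: L=1 ×5, L=3 ×24, L=5 ×6
  A^-3: L=2 ×9, L=4 ×11, L=6 ×1
  A^-5: L=3 ×5, L=5 ×2
  A^-7: L=4 ×1
Each group contributes A^e * Σ count * d^(L-1):
Powers of d = -A^2 - A^-2: d^2 = A^4 + 2 + A^-4; d^3 = -A^6 - 3*A^2 - 3*A^-2 - A^-6; d^4 = A^8 + 4*A^4 + 6 + 4*A^-4 + A^-8; d^5 = -A^10 - 5*A^6 - 10*A^2 - 10*A^-2 - 5*A^-6 - A^-10.
  A^7 * (1) = A^7
  A^5 * (7*d) = -7*A^7 - 7*A^3
  A^3 * (5 + 16*d^2) = 16*A^7 + 37*A^3 + 16*A^-1
  A^1 * (20*d + 15*d^3) = -15*A^7 - 65*A^3 - 65*A^-1 - 15*A^-5
  A^-1 * (5 + 24*d^2 + 6*d^4) = 6*A^7 + 48*A^3 + 89*A^-1 + 48*A^-5 + 6*A^-9
  A^-3 * (9*d + 11*d^3 + d^5) = -A^7 - 16*A^3 - 52*A^-1 - 52*A^-5 - 16*A^-9 - A^-13
  A^-5 * (5*d^2 + 2*d^4) = 2*A^3 + 13*A^-1 + 22*A^-5 + 13*A^-9 + 2*A^-13
  A^-7 * (d^3) = -A^-1 - 3*A^-5 - 3*A^-9 - A^-13
Summing the groups: <K> = -A^3
Normalise by the writhe: (-A^3)^(-w) = (-A^3)^(-1) = -A^-3, so f(A) = -A^-3 * <K> = 1.
Substitute A = t^(-1/4), i.e. A^e → t^(-e/4): V(t) = 1

Answer: 1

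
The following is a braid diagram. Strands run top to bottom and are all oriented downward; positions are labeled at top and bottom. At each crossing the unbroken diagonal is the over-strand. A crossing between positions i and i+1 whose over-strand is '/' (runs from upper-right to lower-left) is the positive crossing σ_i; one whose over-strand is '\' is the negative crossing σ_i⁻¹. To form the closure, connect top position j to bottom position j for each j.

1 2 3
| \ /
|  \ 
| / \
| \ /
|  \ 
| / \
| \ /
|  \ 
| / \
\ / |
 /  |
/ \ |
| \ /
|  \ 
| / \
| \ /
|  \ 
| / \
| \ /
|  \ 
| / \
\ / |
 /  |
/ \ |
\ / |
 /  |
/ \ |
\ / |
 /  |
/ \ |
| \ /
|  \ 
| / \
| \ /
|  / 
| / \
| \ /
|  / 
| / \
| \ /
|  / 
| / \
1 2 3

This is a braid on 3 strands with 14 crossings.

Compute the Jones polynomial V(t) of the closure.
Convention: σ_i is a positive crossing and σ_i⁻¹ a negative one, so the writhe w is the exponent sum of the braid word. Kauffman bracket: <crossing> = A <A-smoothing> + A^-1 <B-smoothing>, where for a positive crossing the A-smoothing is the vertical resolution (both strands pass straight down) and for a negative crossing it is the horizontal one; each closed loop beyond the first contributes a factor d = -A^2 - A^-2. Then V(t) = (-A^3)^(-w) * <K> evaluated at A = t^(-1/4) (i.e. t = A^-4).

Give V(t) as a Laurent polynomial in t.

Reading the diagram top to bottom ('/'-over between positions i,i+1 = s_i, '\'-over = s_i^-1): braid word = s2^-1 s2^-1 s2^-1 s1 s2^-1 s2^-1 s2^-1 s1 s1 s1 s2^-1 s2 s2 s2.
The presented braid s2^-1 s2^-1 s2^-1 s1 s2^-1 s2^-1 s2^-1 s1 s1 s1 s2^-1 s2 s2 s2 on 3 strands reduces by inverse Markov moves (closure unchanged at each step):
  Deconjugate: the word is γ·β·γ⁻¹ with γ = s2^-1 s2^-1 (prefix) and γ⁻¹ = s2 s2 (suffix); strip both.
  Deconjugate: the word is γ·β·γ⁻¹ with γ = s2^-1 (prefix) and γ⁻¹ = s2 (suffix); strip both.
Reduced to β = s1 s2^-1 s2^-1 s2^-1 s1 s1 s1 s2^-1 on 3 strands, 8 crossings.
Compute on β:
Braid: s1 s2^-1 s2^-1 s2^-1 s1 s1 s1 s2^-1 on 3 strands, 8 crossings.
Writhe w = (#positive) - (#negative) = 4 - 4 = 0.
Enumerate smoothing states for the bracket polynomial. There are 2^8 = 256 states.
Smooth each crossing (0=||, 1=⌣⌢); contribution A^(Σ sign_k(1-2s_k)) * d^(L-1).
Tabulate the states by total A-exponent and number of loops L (A-exp: L × count):
  A^8: L=5 ×1
  A^6: L=4 ×8
  A^4: L=3 ×25, L=5 ×3
  A^2: L=2 ×37, L=4 ×18, L=6 ×1
  A^0: L=1 ×25, L=3 ×37, L=5 ×8
  A^-2: L=2 ×37, L=4 ×18, L=6 ×1
  A^-4: L=3 ×25, L=5 ×3
  A^-6: L=4 ×8
  A^-8: L=5 ×1
Each group contributes A^e * Σ count * d^(L-1):
Powers of d = -A^2 - A^-2: d^2 = A^4 + 2 + A^-4; d^3 = -A^6 - 3*A^2 - 3*A^-2 - A^-6; d^4 = A^8 + 4*A^4 + 6 + 4*A^-4 + A^-8; d^5 = -A^10 - 5*A^6 - 10*A^2 - 10*A^-2 - 5*A^-6 - A^-10.
  A^8 * (d^4) = A^16 + 4*A^12 + 6*A^8 + 4*A^4 + 1
  A^6 * (8*d^3) = -8*A^12 - 24*A^8 - 24*A^4 - 8
  A^4 * (25*d^2 + 3*d^4) = 3*A^12 + 37*A^8 + 68*A^4 + 37 + 3*A^-4
  A^2 * (37*d + 18*d^3 + d^5) = -A^12 - 23*A^8 - 101*A^4 - 101 - 23*A^-4 - A^-8
  A^0 * (25 + 37*d^2 + 8*d^4) = 8*A^8 + 69*A^4 + 147 + 69*A^-4 + 8*A^-8
  A^-2 * (37*d + 18*d^3 + d^5) = -A^8 - 23*A^4 - 101 - 101*A^-4 - 23*A^-8 - A^-12
  A^-4 * (25*d^2 + 3*d^4) = 3*A^4 + 37 + 68*A^-4 + 37*A^-8 + 3*A^-12
  A^-6 * (8*d^3) = -8 - 24*A^-4 - 24*A^-8 - 8*A^-12
  A^-8 * (d^4) = 1 + 4*A^-4 + 6*A^-8 + 4*A^-12 + A^-16
Summing the groups: <K> = A^16 - 2*A^12 + 3*A^8 - 4*A^4 + 5 - 4*A^-4 + 3*A^-8 - 2*A^-12 + A^-16
Normalise by the writhe: (-A^3)^(-w) = (-A^3)^(0) = 1, so f(A) = 1 * <K> = A^16 - 2*A^12 + 3*A^8 - 4*A^4 + 5 - 4*A^-4 + 3*A^-8 - 2*A^-12 + A^-16.
Substitute A = t^(-1/4), i.e. A^e → t^(-e/4): V(t) = t^4 - 2*t^3 + 3*t^2 - 4*t + 5 - 4*t^-1 + 3*t^-2 - 2*t^-3 + t^-4

Answer: t^4 - 2*t^3 + 3*t^2 - 4*t + 5 - 4*t^-1 + 3*t^-2 - 2*t^-3 + t^-4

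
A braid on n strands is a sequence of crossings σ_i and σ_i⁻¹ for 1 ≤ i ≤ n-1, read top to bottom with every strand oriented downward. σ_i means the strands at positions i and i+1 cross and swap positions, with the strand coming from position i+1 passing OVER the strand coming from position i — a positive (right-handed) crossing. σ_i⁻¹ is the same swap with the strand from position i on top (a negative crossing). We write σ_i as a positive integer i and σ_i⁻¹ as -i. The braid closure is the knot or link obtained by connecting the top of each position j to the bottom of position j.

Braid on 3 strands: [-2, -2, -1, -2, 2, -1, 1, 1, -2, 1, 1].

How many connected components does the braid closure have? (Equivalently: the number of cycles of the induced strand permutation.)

Track the strand permutation on 3 strands, starting from identity.
  step 1: s2^-1 swaps positions 2,3 -> [1 3 2]
  step 2: s2^-1 swaps positions 2,3 -> [1 2 3]
  step 3: s1^-1 swaps positions 1,2 -> [2 1 3]
  step 4: s2^-1 swaps positions 2,3 -> [2 3 1]
  step 5: s2 swaps positions 2,3 -> [2 1 3]
  step 6: s1^-1 swaps positions 1,2 -> [1 2 3]
  step 7: s1 swaps positions 1,2 -> [2 1 3]
  step 8: s1 swaps positions 1,2 -> [1 2 3]
  step 9: s2^-1 swaps positions 2,3 -> [1 3 2]
  step 10: s1 swaps positions 1,2 -> [3 1 2]
  step 11: s1 swaps positions 1,2 -> [1 3 2]
Final permutation (position -> original strand): [1 3 2]
Closure components = cycle count of this permutation = 2.

Answer: 2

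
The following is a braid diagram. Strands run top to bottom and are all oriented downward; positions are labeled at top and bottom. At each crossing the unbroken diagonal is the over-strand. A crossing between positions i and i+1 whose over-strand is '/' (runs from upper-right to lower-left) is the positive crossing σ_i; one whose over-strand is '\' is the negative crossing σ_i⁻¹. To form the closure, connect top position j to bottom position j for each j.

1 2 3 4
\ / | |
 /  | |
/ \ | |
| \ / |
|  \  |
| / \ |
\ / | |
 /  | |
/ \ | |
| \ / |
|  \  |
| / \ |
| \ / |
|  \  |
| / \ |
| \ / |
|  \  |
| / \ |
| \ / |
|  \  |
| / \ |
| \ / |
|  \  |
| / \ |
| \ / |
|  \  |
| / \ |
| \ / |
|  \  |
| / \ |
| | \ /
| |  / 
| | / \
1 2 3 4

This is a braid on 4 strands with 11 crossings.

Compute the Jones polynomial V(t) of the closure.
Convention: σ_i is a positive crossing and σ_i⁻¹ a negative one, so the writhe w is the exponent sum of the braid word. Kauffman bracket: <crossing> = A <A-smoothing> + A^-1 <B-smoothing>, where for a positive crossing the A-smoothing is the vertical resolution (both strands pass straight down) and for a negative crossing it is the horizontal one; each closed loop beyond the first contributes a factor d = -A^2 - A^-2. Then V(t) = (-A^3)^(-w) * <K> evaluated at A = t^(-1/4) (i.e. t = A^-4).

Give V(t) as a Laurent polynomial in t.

t^-1 - t^-2 + 2*t^-3 - 2*t^-4 + 3*t^-5 - 3*t^-6 + 3*t^-7 - 3*t^-8 + 2*t^-9 - 2*t^-10 + t^-11

Derivation:
Reading the diagram top to bottom ('/'-over between positions i,i+1 = s_i, '\'-over = s_i^-1): braid word = s1 s2^-1 s1 s2^-1 s2^-1 s2^-1 s2^-1 s2^-1 s2^-1 s2^-1 s3.
The presented braid s1 s2^-1 s1 s2^-1 s2^-1 s2^-1 s2^-1 s2^-1 s2^-1 s2^-1 s3 on 4 strands reduces by inverse Markov moves (closure unchanged at each step):
  Destabilize: the word has the form β·s3 where s3 occurs only as the final letter (β ∈ B_3); drop it and the last strand → 3 strands.
Reduced to β = s1 s2^-1 s1 s2^-1 s2^-1 s2^-1 s2^-1 s2^-1 s2^-1 s2^-1 on 3 strands, 10 crossings.
Compute on β:
Braid: s1 s2^-1 s1 s2^-1 s2^-1 s2^-1 s2^-1 s2^-1 s2^-1 s2^-1 on 3 strands, 10 crossings.
Writhe w = (#positive) - (#negative) = 2 - 8 = -6.
State-sum expansion of <K>. There are 2^10 = 1024 states.
For each crossing: s=0 is the vertical smoothing, s=1 horizontal. Crossing k contributes A^(sign_k * (1 - 2*s_k)); loop factor d = -A^2 - A^-2.
Tabulate the states by total A-exponent and number of loops L (A-exp: L × count):
  A^10: L=9 ×1
  A^8: L=8 ×10
  A^6: L=7 ×45
  A^4: L=6 ×119, L=8 ×1
  A^2: L=5 ×203, L=7 ×7
  A^0: L=4 ×231, L=6 ×21
  A^-2: L=3 ×175, L=5 ×35
  A^-4: L=2 ×85, L=4 ×35
  A^-6: L=1 ×23, L=3 ×22
  A^-8: L=2 ×10
  A^-10: L=3 ×1
Each group contributes A^e * Σ count * d^(L-1):
Powers of d = -A^2 - A^-2: d^2 = A^4 + 2 + A^-4; d^3 = -A^6 - 3*A^2 - 3*A^-2 - A^-6; d^4 = A^8 + 4*A^4 + 6 + 4*A^-4 + A^-8; d^5 = -A^10 - 5*A^6 - 10*A^2 - 10*A^-2 - 5*A^-6 - A^-10; d^6 = A^12 + 6*A^8 + 15*A^4 + 20 + 15*A^-4 + 6*A^-8 + A^-12; d^7 = -A^14 - 7*A^10 - 21*A^6 - 35*A^2 - 35*A^-2 - 21*A^-6 - 7*A^-10 - A^-14; d^8 = A^16 + 8*A^12 + 28*A^8 + 56*A^4 + 70 + 56*A^-4 + 28*A^-8 + 8*A^-12 + A^-16.
  A^10 * (d^8) = A^26 + 8*A^22 + 28*A^18 + 56*A^14 + 70*A^10 + 56*A^6 + 28*A^2 + 8*A^-2 + A^-6
  A^8 * (10*d^7) = -10*A^22 - 70*A^18 - 210*A^14 - 350*A^10 - 350*A^6 - 210*A^2 - 70*A^-2 - 10*A^-6
  A^6 * (45*d^6) = 45*A^18 + 270*A^14 + 675*A^10 + 900*A^6 + 675*A^2 + 270*A^-2 + 45*A^-6
  A^4 * (119*d^5 + d^7) = -A^18 - 126*A^14 - 616*A^10 - 1225*A^6 - 1225*A^2 - 616*A^-2 - 126*A^-6 - A^-10
  A^2 * (203*d^4 + 7*d^6) = 7*A^14 + 245*A^10 + 917*A^6 + 1358*A^2 + 917*A^-2 + 245*A^-6 + 7*A^-10
  A^0 * (231*d^3 + 21*d^5) = -21*A^10 - 336*A^6 - 903*A^2 - 903*A^-2 - 336*A^-6 - 21*A^-10
  A^-2 * (175*d^2 + 35*d^4) = 35*A^6 + 315*A^2 + 560*A^-2 + 315*A^-6 + 35*A^-10
  A^-4 * (85*d + 35*d^3) = -35*A^2 - 190*A^-2 - 190*A^-6 - 35*A^-10
  A^-6 * (23 + 22*d^2) = 22*A^-2 + 67*A^-6 + 22*A^-10
  A^-8 * (10*d) = -10*A^-6 - 10*A^-10
  A^-10 * (d^2) = A^-6 + 2*A^-10 + A^-14
Summing the groups: <K> = A^26 - 2*A^22 + 2*A^18 - 3*A^14 + 3*A^10 - 3*A^6 + 3*A^2 - 2*A^-2 + 2*A^-6 - A^-10 + A^-14
Normalise by the writhe: (-A^3)^(-w) = (-A^3)^(6) = A^18, so f(A) = A^18 * <K> = A^44 - 2*A^40 + 2*A^36 - 3*A^32 + 3*A^28 - 3*A^24 + 3*A^20 - 2*A^16 + 2*A^12 - A^8 + A^4.
Substitute A = t^(-1/4), i.e. A^e → t^(-e/4): V(t) = t^-1 - t^-2 + 2*t^-3 - 2*t^-4 + 3*t^-5 - 3*t^-6 + 3*t^-7 - 3*t^-8 + 2*t^-9 - 2*t^-10 + t^-11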